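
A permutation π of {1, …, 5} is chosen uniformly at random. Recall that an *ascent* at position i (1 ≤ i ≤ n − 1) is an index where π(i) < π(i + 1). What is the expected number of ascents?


Write X = Σ X_I over i = 1, …, 4, with X_I the indicator of one ascent.
There are 4 indicators.
For each fixed i, the pair (π(i), π(i+1)) is a uniformly random ordered pair of distinct values from {1, …, 5}; by symmetry P[π(i) < π(i+1)] = 1/2.
By linearity: E[X] = 4 · (1/2) = (5 − 1) · (1/2) = 2 ≈ 2.000.

E[X] = 2 = 2.000.


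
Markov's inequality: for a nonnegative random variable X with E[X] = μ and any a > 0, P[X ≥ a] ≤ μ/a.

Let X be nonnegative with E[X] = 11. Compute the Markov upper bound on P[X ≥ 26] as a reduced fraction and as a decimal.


μ = E[X] = 11, a = 26.
Markov: P[X ≥ 26] ≤ μ/a = (11)/26 = 11/26.
Numerically: ≈ 0.423077.
(Since a = 26 > μ = 11.000000, the bound 11/26 is < 1 and informative.)

P[X ≥ 26] ≤ 11/26 ≈ 0.423077.


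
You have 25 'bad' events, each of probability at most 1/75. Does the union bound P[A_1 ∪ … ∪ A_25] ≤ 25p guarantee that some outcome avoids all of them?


Union bound: P[∪_{i=1}^{25} A_i] ≤ Σ_i P[A_i] ≤ 25·p = 25·(1/75) = 1/3.
Numerically: 1/3 ≈ 0.333333.
Is 1/3 < 1? YES.
Since P[∪ A_i] ≤ 1/3 < 1, the complement has P[∩ A_i^c] ≥ 1 − 1/3 = 2/3 > 0, so some outcome avoids every A_i.

25·p = 1/3 ≈ 0.333333; existence CERTIFIED by the union bound.


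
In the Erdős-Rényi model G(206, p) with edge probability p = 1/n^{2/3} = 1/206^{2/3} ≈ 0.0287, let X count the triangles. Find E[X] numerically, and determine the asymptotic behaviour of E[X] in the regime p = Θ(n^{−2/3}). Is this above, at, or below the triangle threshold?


Number of potential triangles: C(206, 3) = 1435820.
Each occurs with probability p³ ≈ (0.0287)³ ≈ 2.35649e-05.
By linearity: E[X] = C(206, 3)·p³ ≈ 1435820 · 2.35649e-05 ≈ 33.835.
Since α = 2/3 < 1, p = c/n^{2/3} ≫ 1/n is above the triangle threshold p ~ 1/n. Asymptotically E[X] ~ (c³/6)·n^{3(1−α)} = (1³/6)·n^{1} → ∞; triangles are abundant w.h.p.

E[X] ≈ 33.835; in regime p = Θ(1/n^{2/3}) E[X] diverges (above the triangle threshold p ~ 1/n).


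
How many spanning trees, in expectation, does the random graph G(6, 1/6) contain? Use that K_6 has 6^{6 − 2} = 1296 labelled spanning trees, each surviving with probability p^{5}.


K_6 has 6^{6 − 2} = 1296 labelled spanning trees.
For each such spanning tree H, let X_H = 1 if all 5 edges of H are present in G. Then P[X_H = 1] = p^{5} = (1/6)^{5} = 1/7776.
By linearity of expectation: E[X] = Σ_H E[X_H] = 1296 · p^{5} = 1296 · 1/7776 = 1/6.
Numerically: E[X] ≈ 0.16667.

E[X] = 1296 · (1/6)^{5} = 1/6 ≈ 0.16667.


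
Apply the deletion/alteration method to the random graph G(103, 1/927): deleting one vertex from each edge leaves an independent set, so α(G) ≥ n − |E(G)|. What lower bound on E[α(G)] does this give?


E[|E(G)|] = C(103, 2)·p = 5253 · (1/927) = 17/3.
E[α(G)] ≥ n − E[|E(G)|] = 103 − 17/3 = 292/3.
Numerically: ≈ 97.3333.
(This is only a lower bound; the true E[α(G)] may be larger.)

E[α(G)] ≥ 292/3 ≈ 97.3333.


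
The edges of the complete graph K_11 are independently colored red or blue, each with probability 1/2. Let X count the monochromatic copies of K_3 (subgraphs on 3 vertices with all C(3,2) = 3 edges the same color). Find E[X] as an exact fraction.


Let X = Σ_S X_S over the C(11, 3) = 165 subsets S of size 3, where X_S = 1 if the K_3 on S is monochromatic.
For a fixed S, the K_3 on S has C(3, 2) = 3 edges. P[all 3 edges red] = (1/2)^3, and likewise for blue, so P[monochromatic] = 2·(1/2)^3 = 2^{1 − 3} = 1/4.
Summing: E[X] = C(11, 3) · 2^{1 − 3} = 165 · 1/4 = 165/4.
Numerically: E[X] ≈ 41.250000.

E[X] = C(11,3)·2^(1−C(3,2)) = 165/4 ≈ 41.250000.


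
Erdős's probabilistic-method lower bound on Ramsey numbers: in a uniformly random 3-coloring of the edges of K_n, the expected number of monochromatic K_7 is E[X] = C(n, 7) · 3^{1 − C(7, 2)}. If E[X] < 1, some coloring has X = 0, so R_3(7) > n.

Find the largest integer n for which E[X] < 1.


We need C(n, 7) · 3^{1 − 21} < 1, i.e. C(n, 7) < 3^{21 − 1} = 3486784401.
Check values of n near the boundary:
  n = 75: C(75, 7) = 1984829850; 1984829850 < 3486784401? YES
  n = 76: C(76, 7) = 2186189400; 2186189400 < 3486784401? YES
  n = 77: C(77, 7) = 2404808340; 2404808340 < 3486784401? YES
  n = 78: C(78, 7) = 2641902120; 2641902120 < 3486784401? YES
  n = 79: C(79, 7) = 2898753715; 2898753715 < 3486784401? YES
  n = 80: C(80, 7) = 3176716400; 3176716400 < 3486784401? YES
  n = 81: C(81, 7) = 3477216600; 3477216600 < 3486784401? YES
  n = 82: C(82, 7) = 3801756816; 3801756816 < 3486784401? NO
  n = 83: C(83, 7) = 4151918628; 4151918628 < 3486784401? NO
The largest n with C(n, 7) < 3486784401 is n = 81 (where E[X] = 42928600/43046721 ≈ 0.9972560). Hence R_3(7) > 81, i.e. R_3(7) ≥ 82.

Largest n = 81; hence R_3(7) > 81.


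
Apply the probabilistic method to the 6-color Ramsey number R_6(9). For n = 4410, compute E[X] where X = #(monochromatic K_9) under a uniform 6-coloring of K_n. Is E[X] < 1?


E[X] = C(4410, 9) · 6^{1 − 36} = 1724394906266704102180823710 · 6^{−35} = 1724394906266704102180823710/1719070799748422591028658176.
As a reduced fraction: E[X] = 862197453133352051090411855/859535399874211295514329088 ≈ 1.0031.
Is E[X] < 1? NO.
Since E[X] ≥ 1, the first-moment bound is inconclusive at n = 4410; it does NOT by itself certify R_6(9) > 4410.

E[X] = 862197453133352051090411855/859535399874211295514329088 ≈ 1.0031; E[X] ≥ 1; first-moment method inconclusive here.


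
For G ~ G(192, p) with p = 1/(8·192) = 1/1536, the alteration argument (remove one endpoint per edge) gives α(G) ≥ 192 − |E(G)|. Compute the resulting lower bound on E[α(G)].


E[|E(G)|] = C(192, 2)·p = 18336 · (1/1536) = 191/16.
E[α(G)] ≥ n − E[|E(G)|] = 192 − 191/16 = 2881/16.
Numerically: ≈ 180.062.
(This is only a lower bound; the true E[α(G)] may be larger.)

E[α(G)] ≥ 2881/16 ≈ 180.062.


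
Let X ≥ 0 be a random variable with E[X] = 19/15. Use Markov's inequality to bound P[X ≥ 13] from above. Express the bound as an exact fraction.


μ = E[X] = 19/15, a = 13.
Markov: P[X ≥ 13] ≤ μ/a = (19/15)/13 = 19/195.
Numerically: ≈ 0.0974.
(Since a = 13 > μ = 1.2667, the bound 19/195 is < 1 and informative.)

P[X ≥ 13] ≤ 19/195 ≈ 0.0974.


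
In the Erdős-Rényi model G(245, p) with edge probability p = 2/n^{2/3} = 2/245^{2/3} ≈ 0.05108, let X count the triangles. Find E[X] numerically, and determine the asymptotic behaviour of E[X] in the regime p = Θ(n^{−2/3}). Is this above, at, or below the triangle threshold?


Number of potential triangles: C(245, 3) = 2421090.
Each occurs with probability p³ ≈ (0.05108)³ ≈ 1.3327780e-04.
By linearity: E[X] = C(245, 3)·p³ ≈ 2421090 · 1.3327780e-04 ≈ 322.67755.
Since α = 2/3 < 1, p = c/n^{2/3} ≫ 1/n is above the triangle threshold p ~ 1/n. Asymptotically E[X] ~ (c³/6)·n^{3(1−α)} = (2³/6)·n^{1} → ∞; triangles are abundant w.h.p.

E[X] ≈ 322.67755; in regime p = Θ(1/n^{2/3}) E[X] diverges (above the triangle threshold p ~ 1/n).


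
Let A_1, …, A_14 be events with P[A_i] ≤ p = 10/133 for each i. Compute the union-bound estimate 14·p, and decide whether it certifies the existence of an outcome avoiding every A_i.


Union bound: P[∪_{i=1}^{14} A_i] ≤ Σ_i P[A_i] ≤ 14·p = 14·(10/133) = 20/19.
Numerically: 20/19 ≈ 1.05263.
Is 20/19 < 1? NO.
Since the bound 20/19 is ≥ 1, the union bound is uninformative here; it does NOT by itself certify existence.

14·p = 20/19 ≈ 1.05263; existence NOT certified by the union bound.


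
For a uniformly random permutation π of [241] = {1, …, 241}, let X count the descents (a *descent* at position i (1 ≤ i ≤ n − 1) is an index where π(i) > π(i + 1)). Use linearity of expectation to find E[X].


Write X = Σ X_I over i = 1, …, 240, with X_I the indicator of one descent.
There are 240 indicators.
For each fixed i, the pair (π(i), π(i+1)) is a uniformly random ordered pair of distinct values from {1, …, 241}; by symmetry P[π(i) > π(i+1)] = 1/2.
By linearity: E[X] = 240 · (1/2) = (241 − 1) · (1/2) = 120 ≈ 120.000.

E[X] = 120 = 120.000.


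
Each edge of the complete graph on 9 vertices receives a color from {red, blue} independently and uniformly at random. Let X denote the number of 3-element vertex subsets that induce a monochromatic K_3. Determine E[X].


Let X = Σ_S X_S over the C(9, 3) = 84 subsets S of size 3, where X_S = 1 if the K_3 on S is monochromatic.
For a fixed S, the K_3 on S has C(3, 2) = 3 edges. P[all 3 edges red] = (1/2)^3, and likewise for blue, so P[monochromatic] = 2·(1/2)^3 = 2^{1 − 3} = 1/4.
Summing: E[X] = C(9, 3) · 2^{1 − 3} = 84 · 1/4 = 21.
Numerically: E[X] ≈ 21.000.

E[X] = C(9,3)·2^(1−C(3,2)) = 21 ≈ 21.000.


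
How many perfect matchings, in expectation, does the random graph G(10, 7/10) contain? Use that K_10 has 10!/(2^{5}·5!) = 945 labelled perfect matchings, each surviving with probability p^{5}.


K_10 has 10!/(2^{5}·5!) = 945 labelled perfect matchings.
For each such perfect matching H, let X_H = 1 if all 5 edges of H are present in G. Then P[X_H = 1] = p^{5} = (7/10)^{5} = 16807/100000.
By linearity of expectation: E[X] = Σ_H E[X_H] = 945 · p^{5} = 945 · 16807/100000 = 3176523/20000.
Numerically: E[X] ≈ 159.

E[X] = 945 · (7/10)^{5} = 3176523/20000 ≈ 159.


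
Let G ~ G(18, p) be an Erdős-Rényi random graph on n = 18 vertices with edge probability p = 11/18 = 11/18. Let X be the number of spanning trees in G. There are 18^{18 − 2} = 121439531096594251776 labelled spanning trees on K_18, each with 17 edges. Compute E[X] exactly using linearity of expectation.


K_18 has 18^{18 − 2} = 121439531096594251776 labelled spanning trees.
For each such spanning tree H, let X_H = 1 if all 17 edges of H are present in G. Then P[X_H = 1] = p^{17} = (11/18)^{17} = 505447028499293771/2185911559738696531968.
By linearity of expectation: E[X] = Σ_H E[X_H] = 121439531096594251776 · p^{17} = 121439531096594251776 · 505447028499293771/2185911559738696531968 = 505447028499293771/18.
Numerically: E[X] ≈ 2.80804e+16.

E[X] = 121439531096594251776 · (11/18)^{17} = 505447028499293771/18 ≈ 2.80804e+16.


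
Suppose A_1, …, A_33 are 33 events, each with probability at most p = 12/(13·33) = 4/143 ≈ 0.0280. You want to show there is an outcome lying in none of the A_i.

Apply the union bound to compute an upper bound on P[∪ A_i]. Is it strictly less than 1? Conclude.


Union bound: P[∪_{i=1}^{33} A_i] ≤ Σ_i P[A_i] ≤ 33·p = 33·(4/143) = 12/13.
Numerically: 12/13 ≈ 0.9231.
Is 12/13 < 1? YES.
Since P[∪ A_i] ≤ 12/13 < 1, the complement has P[∩ A_i^c] ≥ 1 − 12/13 = 1/13 > 0, so some outcome avoids every A_i.

33·p = 12/13 ≈ 0.9231; existence CERTIFIED by the union bound.


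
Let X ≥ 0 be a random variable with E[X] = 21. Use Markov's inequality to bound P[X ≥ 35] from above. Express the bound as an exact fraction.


μ = E[X] = 21, a = 35.
Markov: P[X ≥ 35] ≤ μ/a = (21)/35 = 3/5.
Numerically: ≈ 0.600.
(Since a = 35 > μ = 21.000, the bound 3/5 is < 1 and informative.)

P[X ≥ 35] ≤ 3/5 ≈ 0.600.


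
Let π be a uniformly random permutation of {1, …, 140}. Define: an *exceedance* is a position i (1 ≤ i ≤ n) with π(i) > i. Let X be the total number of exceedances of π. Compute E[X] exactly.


Write X = Σ_{i=1}^{140} X_i, where X_i = 1_{π(i) > i}.
For each fixed i, π(i) is uniform over {1, …, 140} (marginal of a uniform permutation), so P[π(i) > i] = (n − i)/n. Summing: Σ_{i=1}^{140} (n − i)/n = (0 + 1 + … + 139)/140 = 140(140 − 1)/(2·140) = (140 − 1)/2.
Hence E[X] = Σ_{i=1}^{140} (140 − i)/140 = 139/2 ≈ 69.500.

E[X] = 139/2 = 69.500.


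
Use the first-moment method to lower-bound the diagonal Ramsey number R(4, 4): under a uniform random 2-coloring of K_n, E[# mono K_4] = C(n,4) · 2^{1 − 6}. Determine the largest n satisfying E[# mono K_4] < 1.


We need C(n, 4) · 2^{1 − 6} < 1, i.e. C(n, 4) < 2^{6 − 1} = 32.
Check values of n near the boundary:
  n = 4: C(4, 4) = 1; 1 < 32? YES
  n = 5: C(5, 4) = 5; 5 < 32? YES
  n = 6: C(6, 4) = 15; 15 < 32? YES
  n = 7: C(7, 4) = 35; 35 < 32? NO
  n = 8: C(8, 4) = 70; 70 < 32? NO
  n = 9: C(9, 4) = 126; 126 < 32? NO
The largest n with C(n, 4) < 32 is n = 6 (where E[X] = 15/32 ≈ 0.468750). Hence R(4, 4) > 6, i.e. R(4, 4) ≥ 7.

Largest n = 6; hence R(4, 4) > 6.


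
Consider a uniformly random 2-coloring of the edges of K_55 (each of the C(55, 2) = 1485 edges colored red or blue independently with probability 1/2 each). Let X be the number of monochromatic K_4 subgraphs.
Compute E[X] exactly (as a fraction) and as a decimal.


Let X = Σ_S X_S over the C(55, 4) = 341055 subsets S of size 4, where X_S = 1 if the K_4 on S is monochromatic.
For a fixed S, the K_4 on S has C(4, 2) = 6 edges. P[all 6 edges red] = (1/2)^6, and likewise for blue, so P[monochromatic] = 2·(1/2)^6 = 2^{1 − 6} = 1/32.
By linearity of expectation: E[X] = C(55, 4) · 2^{1 − 6} = 341055 · 1/32 = 341055/32.
Numerically: E[X] ≈ 10657.969.

E[X] = C(55,4)·2^(1−C(4,2)) = 341055/32 ≈ 10657.969.


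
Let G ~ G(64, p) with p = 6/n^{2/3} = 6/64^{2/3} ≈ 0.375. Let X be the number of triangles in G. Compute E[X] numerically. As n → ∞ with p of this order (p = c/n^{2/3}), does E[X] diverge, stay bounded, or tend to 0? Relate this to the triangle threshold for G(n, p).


Number of potential triangles: C(64, 3) = 41664.
Each occurs with probability p³ ≈ (0.375)³ ≈ 5.27344e-02.
By linearity: E[X] = C(64, 3)·p³ ≈ 41664 · 5.27344e-02 ≈ 2197.125.
Since α = 2/3 < 1, p = c/n^{2/3} ≫ 1/n is above the triangle threshold p ~ 1/n. Asymptotically E[X] ~ (c³/6)·n^{3(1−α)} = (6³/6)·n^{1} → ∞; triangles are abundant w.h.p.

E[X] ≈ 2197.125; in regime p = Θ(1/n^{2/3}) E[X] diverges (above the triangle threshold p ~ 1/n).


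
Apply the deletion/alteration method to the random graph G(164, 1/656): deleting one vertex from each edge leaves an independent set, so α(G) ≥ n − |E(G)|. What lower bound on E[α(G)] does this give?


E[|E(G)|] = C(164, 2)·p = 13366 · (1/656) = 163/8.
E[α(G)] ≥ n − E[|E(G)|] = 164 − 163/8 = 1149/8.
Numerically: ≈ 143.6250.
(This is only a lower bound; the true E[α(G)] may be larger.)

E[α(G)] ≥ 1149/8 ≈ 143.6250.


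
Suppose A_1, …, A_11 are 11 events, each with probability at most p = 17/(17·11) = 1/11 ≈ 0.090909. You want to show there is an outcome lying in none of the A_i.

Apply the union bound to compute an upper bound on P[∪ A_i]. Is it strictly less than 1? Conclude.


Union bound: P[∪_{i=1}^{11} A_i] ≤ Σ_i P[A_i] ≤ 11·p = 11·(1/11) = 1.
Numerically: 1 ≈ 1.000000.
Is 1 < 1? NO.
Since the bound 1 is ≥ 1, the union bound is uninformative here; it does NOT by itself certify existence.

11·p = 1 ≈ 1.000000; existence NOT certified by the union bound.


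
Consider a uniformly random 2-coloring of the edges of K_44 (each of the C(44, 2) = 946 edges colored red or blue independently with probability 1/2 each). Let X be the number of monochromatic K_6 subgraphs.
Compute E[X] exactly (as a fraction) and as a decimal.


Let X = Σ_S X_S over the C(44, 6) = 7059052 subsets S of size 6, where X_S = 1 if the K_6 on S is monochromatic.
For a fixed S, the K_6 on S has C(6, 2) = 15 edges. P[all 15 edges red] = (1/2)^15, and likewise for blue, so P[monochromatic] = 2·(1/2)^15 = 2^{1 − 15} = 1/16384.
By linearity of expectation: E[X] = C(44, 6) · 2^{1 − 15} = 7059052 · 1/16384 = 1764763/4096.
Numerically: E[X] ≈ 430.85034.

E[X] = C(44,6)·2^(1−C(6,2)) = 1764763/4096 ≈ 430.85034.


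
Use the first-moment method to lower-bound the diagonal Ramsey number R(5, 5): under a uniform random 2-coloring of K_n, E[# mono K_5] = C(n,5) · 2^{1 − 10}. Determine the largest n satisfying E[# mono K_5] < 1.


We need C(n, 5) · 2^{1 − 10} < 1, i.e. C(n, 5) < 2^{10 − 1} = 512.
Check values of n near the boundary:
  n = 9: C(9, 5) = 126; 126 < 512? YES
  n = 10: C(10, 5) = 252; 252 < 512? YES
  n = 11: C(11, 5) = 462; 462 < 512? YES
  n = 12: C(12, 5) = 792; 792 < 512? NO
The largest n with C(n, 5) < 512 is n = 11 (where E[X] = 231/256 ≈ 0.9023). Hence R(5, 5) > 11, i.e. R(5, 5) ≥ 12.

Largest n = 11; hence R(5, 5) > 11.


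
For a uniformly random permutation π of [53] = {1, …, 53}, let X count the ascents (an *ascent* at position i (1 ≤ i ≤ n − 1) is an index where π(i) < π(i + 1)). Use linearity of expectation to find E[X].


Write X = Σ X_I over i = 1, …, 52, with X_I the indicator of one ascent.
There are 52 indicators.
For each fixed i, the pair (π(i), π(i+1)) is a uniformly random ordered pair of distinct values from {1, …, 53}; by symmetry P[π(i) < π(i+1)] = 1/2.
By linearity: E[X] = 52 · (1/2) = (53 − 1) · (1/2) = 26 ≈ 26.000000.

E[X] = 26 = 26.000000.


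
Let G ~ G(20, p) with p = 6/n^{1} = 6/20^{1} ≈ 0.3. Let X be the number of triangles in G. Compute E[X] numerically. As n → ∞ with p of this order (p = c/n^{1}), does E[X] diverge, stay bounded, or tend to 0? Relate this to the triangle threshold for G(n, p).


Number of potential triangles: C(20, 3) = 1140.
Each occurs with probability p³ ≈ (0.3)³ ≈ 2.70000000e-02.
By linearity: E[X] = C(20, 3)·p³ ≈ 1140 · 2.70000000e-02 ≈ 30.780000.
Here α = 1, so p = 6/n is exactly at the triangle threshold p ~ 1/n. Asymptotically E[X] → c³/6 = 6³/6 = 36 ≈ 36.000000, a bounded constant. In this regime the triangle count is asymptotically Poisson(c³/6).

E[X] ≈ 30.780000; in regime p = Θ(1/n^{1}) E[X] stays bounded (at the triangle threshold p ~ 1/n).


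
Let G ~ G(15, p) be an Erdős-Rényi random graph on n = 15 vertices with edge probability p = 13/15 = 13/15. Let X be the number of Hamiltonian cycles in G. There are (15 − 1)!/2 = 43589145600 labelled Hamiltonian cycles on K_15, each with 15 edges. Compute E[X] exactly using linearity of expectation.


K_15 has (15 − 1)!/2 = 43589145600 labelled Hamiltonian cycles.
For each such Hamiltonian cycle H, let X_H = 1 if all 15 edges of H are present in G. Then P[X_H = 1] = p^{15} = (13/15)^{15} = 51185893014090757/437893890380859375.
By linearity of expectation: E[X] = Σ_H E[X_H] = 43589145600 · p^{15} = 43589145600 · 51185893014090757/437893890380859375 = 367267381606127548722176/72081298828125.
Numerically: E[X] ≈ 5.095e+09.

E[X] = 43589145600 · (13/15)^{15} = 367267381606127548722176/72081298828125 ≈ 5.095e+09.


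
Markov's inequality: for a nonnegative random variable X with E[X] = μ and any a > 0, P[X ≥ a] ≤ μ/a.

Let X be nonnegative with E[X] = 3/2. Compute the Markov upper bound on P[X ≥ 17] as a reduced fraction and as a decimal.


μ = E[X] = 3/2, a = 17.
Markov: P[X ≥ 17] ≤ μ/a = (3/2)/17 = 3/34.
Numerically: ≈ 0.08824.
(Since a = 17 > μ = 1.50000, the bound 3/34 is < 1 and informative.)

P[X ≥ 17] ≤ 3/34 ≈ 0.08824.


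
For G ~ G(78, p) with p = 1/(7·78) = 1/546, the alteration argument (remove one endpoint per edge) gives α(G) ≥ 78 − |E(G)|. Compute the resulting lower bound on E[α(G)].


E[|E(G)|] = C(78, 2)·p = 3003 · (1/546) = 11/2.
E[α(G)] ≥ n − E[|E(G)|] = 78 − 11/2 = 145/2.
Numerically: ≈ 72.50000.
(This is only a lower bound; the true E[α(G)] may be larger.)

E[α(G)] ≥ 145/2 ≈ 72.50000.


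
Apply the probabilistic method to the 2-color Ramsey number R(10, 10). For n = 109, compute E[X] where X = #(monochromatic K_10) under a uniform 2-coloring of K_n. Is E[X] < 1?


E[X] = C(109, 10) · 2^{1 − 45} = 42634215112710 · 2^{−44} = 42634215112710/17592186044416.
As a reduced fraction: E[X] = 21317107556355/8796093022208 ≈ 2.4235.
Is E[X] < 1? NO.
Since E[X] ≥ 1, the first-moment bound is inconclusive at n = 109; it does NOT by itself certify R(10, 10) > 109.

E[X] = 21317107556355/8796093022208 ≈ 2.4235; E[X] ≥ 1; first-moment method inconclusive here.


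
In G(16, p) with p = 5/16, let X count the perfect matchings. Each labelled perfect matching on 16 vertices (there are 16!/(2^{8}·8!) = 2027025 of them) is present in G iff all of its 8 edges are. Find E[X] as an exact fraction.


K_16 has 16!/(2^{8}·8!) = 2027025 labelled perfect matchings.
For each such perfect matching H, let X_H = 1 if all 8 edges of H are present in G. Then P[X_H = 1] = p^{8} = (5/16)^{8} = 390625/4294967296.
By linearity: E[X] = Σ_H E[X_H] = 2027025 · p^{8} = 2027025 · 390625/4294967296 = 791806640625/4294967296.
Numerically: E[X] ≈ 184.36.

E[X] = 2027025 · (5/16)^{8} = 791806640625/4294967296 ≈ 184.36.


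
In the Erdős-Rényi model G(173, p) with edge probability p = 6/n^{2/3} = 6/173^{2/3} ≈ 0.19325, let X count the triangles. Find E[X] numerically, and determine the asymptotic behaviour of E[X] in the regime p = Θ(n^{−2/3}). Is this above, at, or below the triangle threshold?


Number of potential triangles: C(173, 3) = 848046.
Each occurs with probability p³ ≈ (0.19325)³ ≈ 7.21708042e-03.
By linearity: E[X] = C(173, 3)·p³ ≈ 848046 · 7.21708042e-03 ≈ 6120.416185.
Since α = 2/3 < 1, p = c/n^{2/3} ≫ 1/n is above the triangle threshold p ~ 1/n. Asymptotically E[X] ~ (c³/6)·n^{3(1−α)} = (6³/6)·n^{1} → ∞; triangles are abundant w.h.p.

E[X] ≈ 6120.416185; in regime p = Θ(1/n^{2/3}) E[X] diverges (above the triangle threshold p ~ 1/n).


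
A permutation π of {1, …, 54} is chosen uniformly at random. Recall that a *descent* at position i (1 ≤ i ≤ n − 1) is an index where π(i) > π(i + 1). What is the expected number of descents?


Write X = Σ X_I over i = 1, …, 53, with X_I the indicator of one descent.
There are 53 indicators.
For each fixed i, the pair (π(i), π(i+1)) is a uniformly random ordered pair of distinct values from {1, …, 54}; by symmetry P[π(i) > π(i+1)] = 1/2.
By linearity: E[X] = 53 · (1/2) = (54 − 1) · (1/2) = 53/2 ≈ 26.500.

E[X] = 53/2 = 26.500.


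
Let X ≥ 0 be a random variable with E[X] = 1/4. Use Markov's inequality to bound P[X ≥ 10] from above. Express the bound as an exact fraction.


μ = E[X] = 1/4, a = 10.
Markov: P[X ≥ 10] ≤ μ/a = (1/4)/10 = 1/40.
Numerically: ≈ 0.02500.
(Since a = 10 > μ = 0.25000, the bound 1/40 is < 1 and informative.)

P[X ≥ 10] ≤ 1/40 ≈ 0.02500.


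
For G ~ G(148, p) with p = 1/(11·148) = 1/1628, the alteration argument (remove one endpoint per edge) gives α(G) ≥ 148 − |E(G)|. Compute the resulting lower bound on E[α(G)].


E[|E(G)|] = C(148, 2)·p = 10878 · (1/1628) = 147/22.
E[α(G)] ≥ n − E[|E(G)|] = 148 − 147/22 = 3109/22.
Numerically: ≈ 141.318.
(This is only a lower bound; the true E[α(G)] may be larger.)

E[α(G)] ≥ 3109/22 ≈ 141.318.


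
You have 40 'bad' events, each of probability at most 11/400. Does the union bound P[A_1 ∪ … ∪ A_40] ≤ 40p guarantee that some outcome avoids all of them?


Union bound: P[∪_{i=1}^{40} A_i] ≤ Σ_i P[A_i] ≤ 40·p = 40·(11/400) = 11/10.
Numerically: 11/10 ≈ 1.10000.
Is 11/10 < 1? NO.
Since the bound 11/10 is ≥ 1, the union bound is uninformative here; it does NOT by itself certify existence.

40·p = 11/10 ≈ 1.10000; existence NOT certified by the union bound.


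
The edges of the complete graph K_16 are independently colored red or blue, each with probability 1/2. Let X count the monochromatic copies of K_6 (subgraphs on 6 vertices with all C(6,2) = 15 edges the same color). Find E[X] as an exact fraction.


Let X = Σ_S X_S over the C(16, 6) = 8008 subsets S of size 6, where X_S = 1 if the K_6 on S is monochromatic.
For a fixed S, the K_6 on S has C(6, 2) = 15 edges. P[all 15 edges red] = (1/2)^15, and likewise for blue, so P[monochromatic] = 2·(1/2)^15 = 2^{1 − 15} = 1/16384.
By linearity of expectation: E[X] = C(16, 6) · 2^{1 − 15} = 8008 · 1/16384 = 1001/2048.
Numerically: E[X] ≈ 0.4888.

E[X] = C(16,6)·2^(1−C(6,2)) = 1001/2048 ≈ 0.4888.


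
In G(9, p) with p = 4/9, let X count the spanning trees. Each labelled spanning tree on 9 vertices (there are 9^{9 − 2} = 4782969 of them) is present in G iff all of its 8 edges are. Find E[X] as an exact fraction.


K_9 has 9^{9 − 2} = 4782969 labelled spanning trees.
For each such spanning tree H, let X_H = 1 if all 8 edges of H are present in G. Then P[X_H = 1] = p^{8} = (4/9)^{8} = 65536/43046721.
By linearity: E[X] = Σ_H E[X_H] = 4782969 · p^{8} = 4782969 · 65536/43046721 = 65536/9.
Numerically: E[X] ≈ 7282.

E[X] = 4782969 · (4/9)^{8} = 65536/9 ≈ 7282.


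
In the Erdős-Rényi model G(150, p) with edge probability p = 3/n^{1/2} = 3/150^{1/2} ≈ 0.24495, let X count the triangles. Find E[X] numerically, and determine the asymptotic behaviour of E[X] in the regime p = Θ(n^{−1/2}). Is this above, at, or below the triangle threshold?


Number of potential triangles: C(150, 3) = 551300.
Each occurs with probability p³ ≈ (0.24495)³ ≈ 1.4696938e-02.
By linearity: E[X] = C(150, 3)·p³ ≈ 551300 · 1.4696938e-02 ≈ 8102.42217.
Since α = 1/2 < 1, p = c/n^{1/2} ≫ 1/n is above the triangle threshold p ~ 1/n. Asymptotically E[X] ~ (c³/6)·n^{3(1−α)} = (3³/6)·n^{1.5} → ∞; triangles are abundant w.h.p.

E[X] ≈ 8102.42217; in regime p = Θ(1/n^{1/2}) E[X] diverges (above the triangle threshold p ~ 1/n).


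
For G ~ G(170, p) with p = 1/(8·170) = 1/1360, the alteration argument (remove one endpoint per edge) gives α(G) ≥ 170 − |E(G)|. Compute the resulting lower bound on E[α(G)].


E[|E(G)|] = C(170, 2)·p = 14365 · (1/1360) = 169/16.
E[α(G)] ≥ n − E[|E(G)|] = 170 − 169/16 = 2551/16.
Numerically: ≈ 159.437500.
(This is only a lower bound; the true E[α(G)] may be larger.)

E[α(G)] ≥ 2551/16 ≈ 159.437500.


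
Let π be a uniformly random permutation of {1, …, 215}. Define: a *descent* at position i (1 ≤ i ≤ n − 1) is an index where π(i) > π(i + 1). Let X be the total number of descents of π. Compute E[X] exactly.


Write X = Σ X_I over i = 1, …, 214, with X_I the indicator of one descent.
There are 214 indicators.
For each fixed i, the pair (π(i), π(i+1)) is a uniformly random ordered pair of distinct values from {1, …, 215}; by symmetry P[π(i) > π(i+1)] = 1/2.
By linearity: E[X] = 214 · (1/2) = (215 − 1) · (1/2) = 107 ≈ 107.000.

E[X] = 107 = 107.000.


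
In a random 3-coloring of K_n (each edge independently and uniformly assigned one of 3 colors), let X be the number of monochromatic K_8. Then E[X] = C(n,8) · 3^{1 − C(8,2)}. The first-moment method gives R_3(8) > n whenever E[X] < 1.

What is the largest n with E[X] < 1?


We need C(n, 8) · 3^{1 − 28} < 1, i.e. C(n, 8) < 3^{28 − 1} = 7625597484987.
Check values of n near the boundary:
  n = 154: C(154, 8) = 6521818990995; 6521818990995 < 7625597484987? YES
  n = 155: C(155, 8) = 6876747915675; 6876747915675 < 7625597484987? YES
  n = 156: C(156, 8) = 7248464019225; 7248464019225 < 7625597484987? YES
  n = 157: C(157, 8) = 7637643295425; 7637643295425 < 7625597484987? NO
  n = 158: C(158, 8) = 8044984271181; 8044984271181 < 7625597484987? NO
The largest n with C(n, 8) < 7625597484987 is n = 156 (where E[X] = 805384891025/847288609443 ≈ 0.9505437). Hence R_3(8) > 156, i.e. R_3(8) ≥ 157.

Largest n = 156; hence R_3(8) > 156.


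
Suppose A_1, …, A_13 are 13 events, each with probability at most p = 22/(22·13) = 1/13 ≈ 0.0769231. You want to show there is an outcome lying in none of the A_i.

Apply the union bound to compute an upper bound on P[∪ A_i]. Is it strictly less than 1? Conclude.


Union bound: P[∪_{i=1}^{13} A_i] ≤ Σ_i P[A_i] ≤ 13·p = 13·(1/13) = 1.
Numerically: 1 ≈ 1.0000000.
Is 1 < 1? NO.
Since the bound 1 is ≥ 1, the union bound is uninformative here; it does NOT by itself certify existence.

13·p = 1 ≈ 1.0000000; existence NOT certified by the union bound.


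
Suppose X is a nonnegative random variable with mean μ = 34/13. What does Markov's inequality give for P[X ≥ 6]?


μ = E[X] = 34/13, a = 6.
Markov: P[X ≥ 6] ≤ μ/a = (34/13)/6 = 17/39.
Numerically: ≈ 0.4359.
(Since a = 6 > μ = 2.6154, the bound 17/39 is < 1 and informative.)

P[X ≥ 6] ≤ 17/39 ≈ 0.4359.


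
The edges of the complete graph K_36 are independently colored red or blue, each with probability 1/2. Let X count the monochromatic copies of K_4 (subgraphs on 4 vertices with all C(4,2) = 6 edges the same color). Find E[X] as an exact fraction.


Let X = Σ_S X_S over the C(36, 4) = 58905 subsets S of size 4, where X_S = 1 if the K_4 on S is monochromatic.
For a fixed S, the K_4 on S has C(4, 2) = 6 edges. P[all 6 edges red] = (1/2)^6, and likewise for blue, so P[monochromatic] = 2·(1/2)^6 = 2^{1 − 6} = 1/32.
By linearity of expectation: E[X] = C(36, 4) · 2^{1 − 6} = 58905 · 1/32 = 58905/32.
Numerically: E[X] ≈ 1840.78125.

E[X] = C(36,4)·2^(1−C(4,2)) = 58905/32 ≈ 1840.78125.


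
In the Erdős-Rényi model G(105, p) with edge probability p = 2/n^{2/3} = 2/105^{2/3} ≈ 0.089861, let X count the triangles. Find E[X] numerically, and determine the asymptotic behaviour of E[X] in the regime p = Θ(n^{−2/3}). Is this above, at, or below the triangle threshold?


Number of potential triangles: C(105, 3) = 187460.
Each occurs with probability p³ ≈ (0.089861)³ ≈ 7.2562358e-04.
By linearity: E[X] = C(105, 3)·p³ ≈ 187460 · 7.2562358e-04 ≈ 136.02540.
Since α = 2/3 < 1, p = c/n^{2/3} ≫ 1/n is above the triangle threshold p ~ 1/n. Asymptotically E[X] ~ (c³/6)·n^{3(1−α)} = (2³/6)·n^{1} → ∞; triangles are abundant w.h.p.

E[X] ≈ 136.02540; in regime p = Θ(1/n^{2/3}) E[X] diverges (above the triangle threshold p ~ 1/n).


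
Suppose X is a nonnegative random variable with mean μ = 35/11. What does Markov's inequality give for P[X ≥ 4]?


μ = E[X] = 35/11, a = 4.
Markov: P[X ≥ 4] ≤ μ/a = (35/11)/4 = 35/44.
Numerically: ≈ 0.79545.
(Since a = 4 > μ = 3.18182, the bound 35/44 is < 1 and informative.)

P[X ≥ 4] ≤ 35/44 ≈ 0.79545.


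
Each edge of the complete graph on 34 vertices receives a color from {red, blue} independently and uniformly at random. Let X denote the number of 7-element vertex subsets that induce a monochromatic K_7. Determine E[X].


Let X = Σ_S X_S over the C(34, 7) = 5379616 subsets S of size 7, where X_S = 1 if the K_7 on S is monochromatic.
For a fixed S, the K_7 on S has C(7, 2) = 21 edges. P[all 21 edges red] = (1/2)^21, and likewise for blue, so P[monochromatic] = 2·(1/2)^21 = 2^{1 − 21} = 1/1048576.
By linearity: E[X] = C(34, 7) · 2^{1 − 21} = 5379616 · 1/1048576 = 168113/32768.
Numerically: E[X] ≈ 5.130.

E[X] = C(34,7)·2^(1−C(7,2)) = 168113/32768 ≈ 5.130.


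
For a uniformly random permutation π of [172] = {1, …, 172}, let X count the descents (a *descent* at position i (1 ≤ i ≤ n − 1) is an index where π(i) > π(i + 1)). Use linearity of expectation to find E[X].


Write X = Σ X_I over i = 1, …, 171, with X_I the indicator of one descent.
There are 171 indicators.
For each fixed i, the pair (π(i), π(i+1)) is a uniformly random ordered pair of distinct values from {1, …, 172}; by symmetry P[π(i) > π(i+1)] = 1/2.
By linearity: E[X] = 171 · (1/2) = (172 − 1) · (1/2) = 171/2 ≈ 85.5000.

E[X] = 171/2 = 85.5000.


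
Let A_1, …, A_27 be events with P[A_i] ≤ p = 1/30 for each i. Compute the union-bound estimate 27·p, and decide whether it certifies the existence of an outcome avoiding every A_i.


Union bound: P[∪_{i=1}^{27} A_i] ≤ Σ_i P[A_i] ≤ 27·p = 27·(1/30) = 9/10.
Numerically: 9/10 ≈ 0.90000.
Is 9/10 < 1? YES.
Since P[∪ A_i] ≤ 9/10 < 1, the complement has P[∩ A_i^c] ≥ 1 − 9/10 = 1/10 > 0, so some outcome avoids every A_i.

27·p = 9/10 ≈ 0.90000; existence CERTIFIED by the union bound.


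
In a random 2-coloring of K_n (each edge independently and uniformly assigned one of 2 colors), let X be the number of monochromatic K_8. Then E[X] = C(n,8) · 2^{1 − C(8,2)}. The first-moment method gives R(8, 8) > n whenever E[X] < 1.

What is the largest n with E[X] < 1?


We need C(n, 8) · 2^{1 − 28} < 1, i.e. C(n, 8) < 2^{28 − 1} = 134217728.
Check values of n near the boundary:
  n = 38: C(38, 8) = 48903492; 48903492 < 134217728? YES
  n = 39: C(39, 8) = 61523748; 61523748 < 134217728? YES
  n = 40: C(40, 8) = 76904685; 76904685 < 134217728? YES
  n = 41: C(41, 8) = 95548245; 95548245 < 134217728? YES
  n = 42: C(42, 8) = 118030185; 118030185 < 134217728? YES
  n = 43: C(43, 8) = 145008513; 145008513 < 134217728? NO
  n = 44: C(44, 8) = 177232627; 177232627 < 134217728? NO
The largest n with C(n, 8) < 134217728 is n = 42 (where E[X] = 118030185/134217728 ≈ 0.879). Hence R(8, 8) > 42, i.e. R(8, 8) ≥ 43.

Largest n = 42; hence R(8, 8) > 42.


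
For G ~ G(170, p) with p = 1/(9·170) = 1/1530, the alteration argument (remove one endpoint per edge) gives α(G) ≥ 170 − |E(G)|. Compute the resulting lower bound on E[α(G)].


E[|E(G)|] = C(170, 2)·p = 14365 · (1/1530) = 169/18.
E[α(G)] ≥ n − E[|E(G)|] = 170 − 169/18 = 2891/18.
Numerically: ≈ 160.6111.
(This is only a lower bound; the true E[α(G)] may be larger.)

E[α(G)] ≥ 2891/18 ≈ 160.6111.


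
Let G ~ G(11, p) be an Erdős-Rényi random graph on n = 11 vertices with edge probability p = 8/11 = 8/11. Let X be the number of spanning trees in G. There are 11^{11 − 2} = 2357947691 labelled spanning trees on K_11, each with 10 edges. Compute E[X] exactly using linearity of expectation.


K_11 has 11^{11 − 2} = 2357947691 labelled spanning trees.
For each such spanning tree H, let X_H = 1 if all 10 edges of H are present in G. Then P[X_H = 1] = p^{10} = (8/11)^{10} = 1073741824/25937424601.
By linearity: E[X] = Σ_H E[X_H] = 2357947691 · p^{10} = 2357947691 · 1073741824/25937424601 = 1073741824/11.
Numerically: E[X] ≈ 9.7613e+07.

E[X] = 2357947691 · (8/11)^{10} = 1073741824/11 ≈ 9.7613e+07.


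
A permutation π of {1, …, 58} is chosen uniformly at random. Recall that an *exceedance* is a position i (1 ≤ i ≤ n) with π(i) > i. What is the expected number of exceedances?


Write X = Σ_{i=1}^{58} X_i, where X_i = 1_{π(i) > i}.
For each fixed i, π(i) is uniform over {1, …, 58} (marginal of a uniform permutation), so P[π(i) > i] = (n − i)/n. Summing: Σ_{i=1}^{58} (n − i)/n = (0 + 1 + … + 57)/58 = 58(58 − 1)/(2·58) = (58 − 1)/2.
Hence E[X] = Σ_{i=1}^{58} (58 − i)/58 = 57/2 ≈ 28.500.

E[X] = 57/2 = 28.500.


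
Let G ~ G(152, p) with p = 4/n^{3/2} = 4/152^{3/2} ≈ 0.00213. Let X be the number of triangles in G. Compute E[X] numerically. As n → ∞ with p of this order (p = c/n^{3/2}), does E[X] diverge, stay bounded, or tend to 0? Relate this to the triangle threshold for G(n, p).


Number of potential triangles: C(152, 3) = 573800.
Each occurs with probability p³ ≈ (0.00213)³ ≈ 9.72487e-09.
By linearity: E[X] = C(152, 3)·p³ ≈ 573800 · 9.72487e-09 ≈ 0.006.
Since α = 3/2 > 1, p = c/n^{3/2} = o(1/n) is below the triangle threshold p ~ 1/n. Asymptotically E[X] ~ (c³/6)·n^{3(1−α)} = (4³/6)·n^{-1.5} → 0, so by Markov's inequality G has no triangles w.h.p.

E[X] ≈ 0.006; in regime p = Θ(1/n^{3/2}) E[X] tends to 0 (below the triangle threshold p ~ 1/n).


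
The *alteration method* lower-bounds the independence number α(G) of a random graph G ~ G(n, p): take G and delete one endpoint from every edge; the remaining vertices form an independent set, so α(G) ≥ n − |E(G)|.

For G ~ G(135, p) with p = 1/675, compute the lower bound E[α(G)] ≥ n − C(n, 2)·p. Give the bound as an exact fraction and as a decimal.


E[|E(G)|] = C(135, 2)·p = 9045 · (1/675) = 67/5.
E[α(G)] ≥ n − E[|E(G)|] = 135 − 67/5 = 608/5.
Numerically: ≈ 121.60000.
(This is only a lower bound; the true E[α(G)] may be larger.)

E[α(G)] ≥ 608/5 ≈ 121.60000.


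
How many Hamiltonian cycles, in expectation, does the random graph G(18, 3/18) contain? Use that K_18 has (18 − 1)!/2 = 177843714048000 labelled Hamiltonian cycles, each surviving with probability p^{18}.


K_18 has (18 − 1)!/2 = 177843714048000 labelled Hamiltonian cycles.
For each such Hamiltonian cycle H, let X_H = 1 if all 18 edges of H are present in G. Then P[X_H = 1] = p^{18} = (1/6)^{18} = 1/101559956668416.
By linearity: E[X] = Σ_H E[X_H] = 177843714048000 · p^{18} = 177843714048000 · 1/101559956668416 = 14889875/8503056.
Numerically: E[X] ≈ 1.751.

E[X] = 177843714048000 · (1/6)^{18} = 14889875/8503056 ≈ 1.751.


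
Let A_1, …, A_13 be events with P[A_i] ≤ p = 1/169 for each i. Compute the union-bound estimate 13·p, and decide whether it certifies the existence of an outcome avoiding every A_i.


Union bound: P[∪_{i=1}^{13} A_i] ≤ Σ_i P[A_i] ≤ 13·p = 13·(1/169) = 1/13.
Numerically: 1/13 ≈ 0.0769.
Is 1/13 < 1? YES.
Since P[∪ A_i] ≤ 1/13 < 1, the complement has P[∩ A_i^c] ≥ 1 − 1/13 = 12/13 > 0, so some outcome avoids every A_i.

13·p = 1/13 ≈ 0.0769; existence CERTIFIED by the union bound.


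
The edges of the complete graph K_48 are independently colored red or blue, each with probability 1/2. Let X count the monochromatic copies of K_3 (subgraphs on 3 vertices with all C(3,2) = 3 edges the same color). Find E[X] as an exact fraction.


Let X = Σ_S X_S over the C(48, 3) = 17296 subsets S of size 3, where X_S = 1 if the K_3 on S is monochromatic.
For a fixed S, the K_3 on S has C(3, 2) = 3 edges. P[all 3 edges red] = (1/2)^3, and likewise for blue, so P[monochromatic] = 2·(1/2)^3 = 2^{1 − 3} = 1/4.
Summing: E[X] = C(48, 3) · 2^{1 − 3} = 17296 · 1/4 = 4324.
Numerically: E[X] ≈ 4324.000000.

E[X] = C(48,3)·2^(1−C(3,2)) = 4324 ≈ 4324.000000.


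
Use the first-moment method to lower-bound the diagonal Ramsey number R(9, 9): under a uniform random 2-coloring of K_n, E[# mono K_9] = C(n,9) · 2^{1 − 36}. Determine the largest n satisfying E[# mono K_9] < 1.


We need C(n, 9) · 2^{1 − 36} < 1, i.e. C(n, 9) < 2^{36 − 1} = 34359738368.
Check values of n near the boundary:
  n = 59: C(59, 9) = 12565671261; 12565671261 < 34359738368? YES
  n = 60: C(60, 9) = 14783142660; 14783142660 < 34359738368? YES
  n = 61: C(61, 9) = 17341763505; 17341763505 < 34359738368? YES
  n = 62: C(62, 9) = 20286591270; 20286591270 < 34359738368? YES
  n = 63: C(63, 9) = 23667689815; 23667689815 < 34359738368? YES
  n = 64: C(64, 9) = 27540584512; 27540584512 < 34359738368? YES
  n = 65: C(65, 9) = 31966749880; 31966749880 < 34359738368? YES
  n = 66: C(66, 9) = 37014131440; 37014131440 < 34359738368? NO
  n = 67: C(67, 9) = 42757703560; 42757703560 < 34359738368? NO
The largest n with C(n, 9) < 34359738368 is n = 65 (where E[X] = 3995843735/4294967296 ≈ 0.930). Hence R(9, 9) > 65, i.e. R(9, 9) ≥ 66.

Largest n = 65; hence R(9, 9) > 65.


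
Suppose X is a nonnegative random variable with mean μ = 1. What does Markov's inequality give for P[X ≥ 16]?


μ = E[X] = 1, a = 16.
Markov: P[X ≥ 16] ≤ μ/a = (1)/16 = 1/16.
Numerically: ≈ 0.062.
(Since a = 16 > μ = 1.000, the bound 1/16 is < 1 and informative.)

P[X ≥ 16] ≤ 1/16 ≈ 0.062.


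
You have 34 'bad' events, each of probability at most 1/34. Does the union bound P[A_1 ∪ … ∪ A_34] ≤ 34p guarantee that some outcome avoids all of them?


Union bound: P[∪_{i=1}^{34} A_i] ≤ Σ_i P[A_i] ≤ 34·p = 34·(1/34) = 1.
Numerically: 1 ≈ 1.000000.
Is 1 < 1? NO.
Since the bound 1 is ≥ 1, the union bound is uninformative here; it does NOT by itself certify existence.

34·p = 1 ≈ 1.000000; existence NOT certified by the union bound.


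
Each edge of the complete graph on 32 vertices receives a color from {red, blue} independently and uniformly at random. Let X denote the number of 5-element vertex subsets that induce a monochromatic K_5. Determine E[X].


Let X = Σ_S X_S over the C(32, 5) = 201376 subsets S of size 5, where X_S = 1 if the K_5 on S is monochromatic.
For a fixed S, the K_5 on S has C(5, 2) = 10 edges. P[all 10 edges red] = (1/2)^10, and likewise for blue, so P[monochromatic] = 2·(1/2)^10 = 2^{1 − 10} = 1/512.
By linearity: E[X] = C(32, 5) · 2^{1 − 10} = 201376 · 1/512 = 6293/16.
Numerically: E[X] ≈ 393.312500.

E[X] = C(32,5)·2^(1−C(5,2)) = 6293/16 ≈ 393.312500.
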